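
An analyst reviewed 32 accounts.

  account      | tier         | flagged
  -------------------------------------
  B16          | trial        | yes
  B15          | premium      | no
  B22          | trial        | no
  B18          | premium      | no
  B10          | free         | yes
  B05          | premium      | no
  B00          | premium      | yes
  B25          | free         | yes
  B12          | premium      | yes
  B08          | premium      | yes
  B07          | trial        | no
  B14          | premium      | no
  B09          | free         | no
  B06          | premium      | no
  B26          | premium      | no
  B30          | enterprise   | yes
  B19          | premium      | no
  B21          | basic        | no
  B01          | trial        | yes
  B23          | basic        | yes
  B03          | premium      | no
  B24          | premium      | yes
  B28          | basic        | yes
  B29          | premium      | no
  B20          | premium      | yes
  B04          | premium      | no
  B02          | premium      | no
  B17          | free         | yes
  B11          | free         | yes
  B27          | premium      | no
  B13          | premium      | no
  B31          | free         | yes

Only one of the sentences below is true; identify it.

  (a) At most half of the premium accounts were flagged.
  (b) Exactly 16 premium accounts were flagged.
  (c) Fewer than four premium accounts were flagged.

(a)

|A| = 18, |A ∩ B| = 5, |A ∖ B| = 13.
(a) requires |A ∩ B| ≤ |A ∖ B|: true.
(b) requires |A ∩ B| = 16: false.
(c) requires |A ∩ B| < 4: false.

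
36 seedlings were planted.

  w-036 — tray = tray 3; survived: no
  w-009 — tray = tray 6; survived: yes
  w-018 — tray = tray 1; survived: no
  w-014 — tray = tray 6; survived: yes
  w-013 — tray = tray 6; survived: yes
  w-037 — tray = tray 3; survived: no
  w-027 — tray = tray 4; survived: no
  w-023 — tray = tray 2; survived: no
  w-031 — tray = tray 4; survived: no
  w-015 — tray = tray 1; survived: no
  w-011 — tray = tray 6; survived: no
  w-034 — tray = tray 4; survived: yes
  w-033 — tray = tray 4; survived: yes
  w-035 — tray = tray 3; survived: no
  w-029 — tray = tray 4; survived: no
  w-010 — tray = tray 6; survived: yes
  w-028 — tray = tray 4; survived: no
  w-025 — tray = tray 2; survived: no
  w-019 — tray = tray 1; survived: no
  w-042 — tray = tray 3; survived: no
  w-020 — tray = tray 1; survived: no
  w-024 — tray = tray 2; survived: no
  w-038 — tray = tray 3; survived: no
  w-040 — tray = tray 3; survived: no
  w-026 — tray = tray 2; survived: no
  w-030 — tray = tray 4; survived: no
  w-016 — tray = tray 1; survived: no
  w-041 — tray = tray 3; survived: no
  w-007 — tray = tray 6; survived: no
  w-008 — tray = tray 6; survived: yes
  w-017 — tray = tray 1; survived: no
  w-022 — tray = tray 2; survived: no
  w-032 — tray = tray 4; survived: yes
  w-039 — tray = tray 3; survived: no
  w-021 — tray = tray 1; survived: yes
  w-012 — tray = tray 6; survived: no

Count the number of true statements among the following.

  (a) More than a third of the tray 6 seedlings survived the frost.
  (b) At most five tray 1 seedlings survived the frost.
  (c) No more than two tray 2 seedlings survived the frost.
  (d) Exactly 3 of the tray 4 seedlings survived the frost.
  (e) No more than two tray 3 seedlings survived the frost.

(a) tray 6: |A| = 8, |A ∩ B| = 5; needs |A ∩ B| / |A| > 1/3 — true.
(b) tray 1: |A| = 7, |A ∩ B| = 1; needs |A ∩ B| ≤ 5 — true.
(c) tray 2: |A| = 5, |A ∩ B| = 0; needs |A ∩ B| ≤ 2 — true.
(d) tray 4: |A| = 8, |A ∩ B| = 3; needs |A ∩ B| = 3 — true.
(e) tray 3: |A| = 8, |A ∩ B| = 0; needs |A ∩ B| ≤ 2 — true.

5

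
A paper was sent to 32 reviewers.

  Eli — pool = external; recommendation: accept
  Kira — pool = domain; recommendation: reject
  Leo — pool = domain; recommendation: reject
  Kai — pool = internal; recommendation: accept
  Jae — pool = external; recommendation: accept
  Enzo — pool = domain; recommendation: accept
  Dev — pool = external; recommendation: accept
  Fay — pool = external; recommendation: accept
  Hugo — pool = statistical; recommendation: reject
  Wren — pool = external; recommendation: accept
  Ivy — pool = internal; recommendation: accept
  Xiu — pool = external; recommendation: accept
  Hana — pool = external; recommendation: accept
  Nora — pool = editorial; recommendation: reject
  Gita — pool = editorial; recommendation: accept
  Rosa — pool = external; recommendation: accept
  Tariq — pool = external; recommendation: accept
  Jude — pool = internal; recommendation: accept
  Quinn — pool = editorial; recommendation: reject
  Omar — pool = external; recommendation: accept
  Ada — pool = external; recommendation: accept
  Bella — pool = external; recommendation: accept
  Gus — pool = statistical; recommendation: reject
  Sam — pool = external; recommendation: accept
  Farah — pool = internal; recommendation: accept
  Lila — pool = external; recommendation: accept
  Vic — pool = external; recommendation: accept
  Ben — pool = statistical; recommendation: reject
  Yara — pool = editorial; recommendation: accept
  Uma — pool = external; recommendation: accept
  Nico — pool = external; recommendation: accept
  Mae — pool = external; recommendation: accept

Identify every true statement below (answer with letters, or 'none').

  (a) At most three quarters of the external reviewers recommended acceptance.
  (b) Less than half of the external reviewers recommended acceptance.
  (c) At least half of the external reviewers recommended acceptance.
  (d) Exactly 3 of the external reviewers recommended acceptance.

|A| = 18, |A ∩ B| = 18, |A ∖ B| = 0.
(a) |A ∩ B| / |A| ≤ 3/4: fails.
(b) |A ∩ B| < |A ∖ B|: fails.
(c) |A ∩ B| ≥ |A ∖ B|: holds.
(d) |A ∩ B| = 3: fails.

(c)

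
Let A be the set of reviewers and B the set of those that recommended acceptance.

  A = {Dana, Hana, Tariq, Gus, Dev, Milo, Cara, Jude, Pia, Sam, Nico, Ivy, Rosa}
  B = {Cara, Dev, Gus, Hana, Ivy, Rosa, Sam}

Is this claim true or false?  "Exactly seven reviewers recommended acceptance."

Truth condition: |A ∩ B| = 7.
A (the restrictor) = {Dana, Hana, Tariq, Gus, Dev, Milo, Cara, Jude, Pia, Sam, Nico, Ivy, Rosa}, |A| = 13.
A ∩ B = {Hana, Gus, Dev, Cara, Sam, Ivy, Rosa}, so |A ∩ B| = 7.
|A ∩ B| = 7, so the statement is true.

True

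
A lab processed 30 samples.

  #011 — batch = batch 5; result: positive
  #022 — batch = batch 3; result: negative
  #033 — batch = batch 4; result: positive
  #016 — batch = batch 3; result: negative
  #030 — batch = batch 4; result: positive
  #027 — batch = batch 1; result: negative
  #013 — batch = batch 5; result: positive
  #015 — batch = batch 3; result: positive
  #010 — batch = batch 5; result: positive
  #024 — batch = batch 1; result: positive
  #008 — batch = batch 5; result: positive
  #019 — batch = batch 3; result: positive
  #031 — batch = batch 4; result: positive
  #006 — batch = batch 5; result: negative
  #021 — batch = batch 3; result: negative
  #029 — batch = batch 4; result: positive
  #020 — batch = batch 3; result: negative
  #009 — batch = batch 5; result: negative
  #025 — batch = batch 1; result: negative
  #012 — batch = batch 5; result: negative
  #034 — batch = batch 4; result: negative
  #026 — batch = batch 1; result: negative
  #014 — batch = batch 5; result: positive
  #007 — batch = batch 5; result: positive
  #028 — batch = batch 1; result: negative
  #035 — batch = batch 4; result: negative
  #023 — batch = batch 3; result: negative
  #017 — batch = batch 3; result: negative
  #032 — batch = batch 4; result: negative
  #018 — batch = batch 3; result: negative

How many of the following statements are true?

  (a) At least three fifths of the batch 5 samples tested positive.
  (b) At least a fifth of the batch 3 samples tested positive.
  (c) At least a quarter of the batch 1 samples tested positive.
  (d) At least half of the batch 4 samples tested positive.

(a) batch 5: |A| = 9, |A ∩ B| = 6; needs |A ∩ B| / |A| ≥ 3/5 — true.
(b) batch 3: |A| = 9, |A ∩ B| = 2; needs |A ∩ B| / |A| ≥ 1/5 — true.
(c) batch 1: |A| = 5, |A ∩ B| = 1; needs |A ∩ B| / |A| ≥ 1/4 — false.
(d) batch 4: |A| = 7, |A ∩ B| = 4; needs |A ∩ B| ≥ |A ∖ B| — true.

3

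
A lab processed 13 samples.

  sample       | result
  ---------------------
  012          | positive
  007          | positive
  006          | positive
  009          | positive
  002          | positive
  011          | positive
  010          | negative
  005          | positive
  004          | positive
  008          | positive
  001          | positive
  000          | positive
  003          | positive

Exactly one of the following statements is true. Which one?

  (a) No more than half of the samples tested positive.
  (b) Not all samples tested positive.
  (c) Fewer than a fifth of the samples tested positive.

|A| = 13, |A ∩ B| = 12, |A ∖ B| = 1.
(a) requires |A ∩ B| ≤ |A ∖ B|: false.
(b) requires A ⊄ B (|A ∖ B| ≥ 1): true.
(c) requires |A ∩ B| / |A| < 1/5: false.

(b)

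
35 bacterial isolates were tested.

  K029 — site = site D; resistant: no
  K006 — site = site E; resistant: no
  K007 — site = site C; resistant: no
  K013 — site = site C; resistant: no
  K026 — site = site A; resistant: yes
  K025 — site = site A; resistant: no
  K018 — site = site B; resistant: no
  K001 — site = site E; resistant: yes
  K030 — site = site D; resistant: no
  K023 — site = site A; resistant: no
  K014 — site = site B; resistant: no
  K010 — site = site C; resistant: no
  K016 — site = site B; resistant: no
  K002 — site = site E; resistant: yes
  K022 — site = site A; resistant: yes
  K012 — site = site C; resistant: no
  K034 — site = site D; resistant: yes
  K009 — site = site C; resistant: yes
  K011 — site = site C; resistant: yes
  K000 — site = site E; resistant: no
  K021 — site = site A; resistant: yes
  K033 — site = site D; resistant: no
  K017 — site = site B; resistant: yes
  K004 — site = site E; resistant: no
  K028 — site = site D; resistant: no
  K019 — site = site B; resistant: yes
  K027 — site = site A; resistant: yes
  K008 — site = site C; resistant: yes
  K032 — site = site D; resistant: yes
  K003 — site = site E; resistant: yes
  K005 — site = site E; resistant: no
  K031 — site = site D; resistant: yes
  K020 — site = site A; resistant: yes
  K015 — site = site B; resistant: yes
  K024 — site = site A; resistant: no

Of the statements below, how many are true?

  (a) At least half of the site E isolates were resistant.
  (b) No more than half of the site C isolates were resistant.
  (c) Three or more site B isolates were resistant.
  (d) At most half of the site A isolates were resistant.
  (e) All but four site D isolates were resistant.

3

(a) site E: |A| = 7, |A ∩ B| = 3; needs |A ∩ B| ≥ |A ∖ B| — false.
(b) site C: |A| = 7, |A ∩ B| = 3; needs |A ∩ B| ≤ |A ∖ B| — true.
(c) site B: |A| = 6, |A ∩ B| = 3; needs |A ∩ B| ≥ 3 — true.
(d) site A: |A| = 8, |A ∩ B| = 5; needs |A ∩ B| ≤ |A ∖ B| — false.
(e) site D: |A| = 7, |A ∩ B| = 3; needs |A ∖ B| = 4 — true.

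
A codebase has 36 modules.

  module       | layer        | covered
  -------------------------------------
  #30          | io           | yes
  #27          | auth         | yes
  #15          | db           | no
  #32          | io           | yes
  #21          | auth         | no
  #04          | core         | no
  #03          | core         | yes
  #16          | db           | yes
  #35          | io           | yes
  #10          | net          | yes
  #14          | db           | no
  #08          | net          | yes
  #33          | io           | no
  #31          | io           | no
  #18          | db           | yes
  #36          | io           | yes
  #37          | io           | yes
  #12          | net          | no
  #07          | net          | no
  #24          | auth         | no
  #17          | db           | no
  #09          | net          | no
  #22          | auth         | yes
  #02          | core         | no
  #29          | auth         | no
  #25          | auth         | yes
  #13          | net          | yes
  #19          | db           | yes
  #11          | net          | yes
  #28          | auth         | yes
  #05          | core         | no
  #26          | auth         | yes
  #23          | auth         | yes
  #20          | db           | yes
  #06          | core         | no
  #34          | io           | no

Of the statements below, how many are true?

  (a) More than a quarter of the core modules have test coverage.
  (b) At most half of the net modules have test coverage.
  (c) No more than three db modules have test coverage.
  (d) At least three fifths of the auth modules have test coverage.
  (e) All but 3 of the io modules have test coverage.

(a) core: |A| = 5, |A ∩ B| = 1; needs |A ∩ B| / |A| > 1/4 — false.
(b) net: |A| = 7, |A ∩ B| = 4; needs |A ∩ B| ≤ |A ∖ B| — false.
(c) db: |A| = 7, |A ∩ B| = 4; needs |A ∩ B| ≤ 3 — false.
(d) auth: |A| = 9, |A ∩ B| = 6; needs |A ∩ B| / |A| ≥ 3/5 — true.
(e) io: |A| = 8, |A ∩ B| = 5; needs |A ∖ B| = 3 — true.

2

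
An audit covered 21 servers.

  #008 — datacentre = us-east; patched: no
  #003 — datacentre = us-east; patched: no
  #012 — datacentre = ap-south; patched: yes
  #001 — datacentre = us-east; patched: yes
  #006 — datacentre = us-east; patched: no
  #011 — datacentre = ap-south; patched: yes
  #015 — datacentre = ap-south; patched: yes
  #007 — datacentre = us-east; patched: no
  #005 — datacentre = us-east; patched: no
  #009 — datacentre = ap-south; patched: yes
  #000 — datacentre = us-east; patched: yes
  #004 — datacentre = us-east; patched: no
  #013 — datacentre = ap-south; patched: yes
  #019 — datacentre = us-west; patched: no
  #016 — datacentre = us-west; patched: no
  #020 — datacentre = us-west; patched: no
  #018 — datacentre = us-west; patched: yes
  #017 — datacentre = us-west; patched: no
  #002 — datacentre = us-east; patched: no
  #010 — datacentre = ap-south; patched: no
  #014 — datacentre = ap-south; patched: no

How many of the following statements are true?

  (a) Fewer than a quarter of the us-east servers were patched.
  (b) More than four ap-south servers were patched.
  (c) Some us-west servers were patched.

(a) us-east: |A| = 9, |A ∩ B| = 2; needs |A ∩ B| / |A| < 1/4 — true.
(b) ap-south: |A| = 7, |A ∩ B| = 5; needs |A ∩ B| > 4 — true.
(c) us-west: |A| = 5, |A ∩ B| = 1; needs A ∩ B ≠ ∅ (|A ∩ B| ≥ 1) — true.

3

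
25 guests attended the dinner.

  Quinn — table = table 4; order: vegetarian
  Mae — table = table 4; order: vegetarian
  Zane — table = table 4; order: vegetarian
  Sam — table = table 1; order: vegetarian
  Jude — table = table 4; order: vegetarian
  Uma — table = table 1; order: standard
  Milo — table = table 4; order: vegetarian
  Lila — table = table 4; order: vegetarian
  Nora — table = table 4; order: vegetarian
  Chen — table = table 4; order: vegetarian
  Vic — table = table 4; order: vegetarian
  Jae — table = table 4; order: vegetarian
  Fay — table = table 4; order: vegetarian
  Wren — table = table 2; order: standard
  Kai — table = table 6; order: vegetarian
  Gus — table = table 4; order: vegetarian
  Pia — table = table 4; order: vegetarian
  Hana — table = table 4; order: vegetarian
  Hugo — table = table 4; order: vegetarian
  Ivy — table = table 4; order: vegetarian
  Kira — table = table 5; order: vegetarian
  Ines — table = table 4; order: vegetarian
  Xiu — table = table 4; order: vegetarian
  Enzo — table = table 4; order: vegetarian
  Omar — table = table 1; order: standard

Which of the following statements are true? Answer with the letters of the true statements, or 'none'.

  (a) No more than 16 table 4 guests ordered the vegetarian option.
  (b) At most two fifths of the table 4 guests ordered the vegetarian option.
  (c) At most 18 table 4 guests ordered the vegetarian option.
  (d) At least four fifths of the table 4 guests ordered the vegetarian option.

|A| = 19, |A ∩ B| = 19, |A ∖ B| = 0.
(a) |A ∩ B| ≤ 16: fails.
(b) |A ∩ B| / |A| ≤ 2/5: fails.
(c) |A ∩ B| ≤ 18: fails.
(d) |A ∩ B| / |A| ≥ 4/5: holds.

(d)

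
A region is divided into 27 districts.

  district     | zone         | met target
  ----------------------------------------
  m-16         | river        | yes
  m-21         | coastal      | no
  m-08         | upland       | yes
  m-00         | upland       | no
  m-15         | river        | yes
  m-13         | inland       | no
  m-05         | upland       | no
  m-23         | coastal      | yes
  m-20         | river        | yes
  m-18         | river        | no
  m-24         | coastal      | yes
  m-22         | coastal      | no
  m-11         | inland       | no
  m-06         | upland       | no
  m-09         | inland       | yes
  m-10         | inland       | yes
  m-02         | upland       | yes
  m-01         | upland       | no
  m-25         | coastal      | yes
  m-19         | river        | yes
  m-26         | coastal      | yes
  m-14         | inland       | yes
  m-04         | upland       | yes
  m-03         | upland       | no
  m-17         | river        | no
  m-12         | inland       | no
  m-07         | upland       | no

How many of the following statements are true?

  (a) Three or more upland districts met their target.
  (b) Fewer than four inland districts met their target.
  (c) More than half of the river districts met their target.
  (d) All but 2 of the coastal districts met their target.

(a) upland: |A| = 9, |A ∩ B| = 3; needs |A ∩ B| ≥ 3 — true.
(b) inland: |A| = 6, |A ∩ B| = 3; needs |A ∩ B| < 4 — true.
(c) river: |A| = 6, |A ∩ B| = 4; needs |A ∩ B| > |A ∖ B| — true.
(d) coastal: |A| = 6, |A ∩ B| = 4; needs |A ∖ B| = 2 — true.

4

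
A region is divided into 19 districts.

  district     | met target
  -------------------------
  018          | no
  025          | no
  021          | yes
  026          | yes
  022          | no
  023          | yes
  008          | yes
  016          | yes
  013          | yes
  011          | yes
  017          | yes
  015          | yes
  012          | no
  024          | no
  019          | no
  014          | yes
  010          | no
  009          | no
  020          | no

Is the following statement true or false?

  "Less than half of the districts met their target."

'Less than half of the districts met their target' holds iff |A ∩ B| < |A ∖ B|.
|A| = 19, |A ∩ B| = 10, |A ∖ B| = 9.
10 > 9, so the statement is false.

False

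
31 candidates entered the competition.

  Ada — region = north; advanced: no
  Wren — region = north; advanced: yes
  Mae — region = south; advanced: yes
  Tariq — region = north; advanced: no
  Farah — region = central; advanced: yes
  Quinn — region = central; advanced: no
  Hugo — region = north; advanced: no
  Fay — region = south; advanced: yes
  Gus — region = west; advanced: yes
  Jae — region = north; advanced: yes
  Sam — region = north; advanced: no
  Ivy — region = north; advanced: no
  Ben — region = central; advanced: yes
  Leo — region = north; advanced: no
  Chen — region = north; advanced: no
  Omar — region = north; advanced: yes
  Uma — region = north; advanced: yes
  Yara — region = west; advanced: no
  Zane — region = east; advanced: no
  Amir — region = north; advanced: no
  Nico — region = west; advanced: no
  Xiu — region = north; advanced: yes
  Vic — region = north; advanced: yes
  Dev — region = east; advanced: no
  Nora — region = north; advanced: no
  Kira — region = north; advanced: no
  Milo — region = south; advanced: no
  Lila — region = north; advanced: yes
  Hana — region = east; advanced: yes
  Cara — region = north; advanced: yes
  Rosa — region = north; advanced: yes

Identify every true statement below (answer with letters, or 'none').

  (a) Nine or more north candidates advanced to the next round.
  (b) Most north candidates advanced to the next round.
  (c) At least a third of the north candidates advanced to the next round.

(a), (c)

|A| = 19, |A ∩ B| = 9, |A ∖ B| = 10.
(a) |A ∩ B| ≥ 9: holds.
(b) |A ∩ B| > |A ∖ B|: fails.
(c) |A ∩ B| / |A| ≥ 1/3: holds.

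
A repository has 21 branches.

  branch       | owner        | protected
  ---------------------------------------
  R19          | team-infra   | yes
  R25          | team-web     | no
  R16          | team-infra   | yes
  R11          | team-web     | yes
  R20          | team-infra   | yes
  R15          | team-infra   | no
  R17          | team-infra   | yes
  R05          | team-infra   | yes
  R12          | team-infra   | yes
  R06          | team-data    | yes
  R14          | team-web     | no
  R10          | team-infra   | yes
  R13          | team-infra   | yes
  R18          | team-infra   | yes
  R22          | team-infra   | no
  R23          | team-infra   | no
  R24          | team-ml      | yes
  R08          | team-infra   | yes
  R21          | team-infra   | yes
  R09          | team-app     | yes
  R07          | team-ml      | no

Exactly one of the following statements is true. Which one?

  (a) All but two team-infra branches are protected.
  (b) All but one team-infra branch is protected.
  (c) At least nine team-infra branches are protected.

(c)

|A| = 14, |A ∩ B| = 11, |A ∖ B| = 3.
(a) requires |A ∖ B| = 2: false.
(b) requires |A ∖ B| = 1: false.
(c) requires |A ∩ B| ≥ 9: true.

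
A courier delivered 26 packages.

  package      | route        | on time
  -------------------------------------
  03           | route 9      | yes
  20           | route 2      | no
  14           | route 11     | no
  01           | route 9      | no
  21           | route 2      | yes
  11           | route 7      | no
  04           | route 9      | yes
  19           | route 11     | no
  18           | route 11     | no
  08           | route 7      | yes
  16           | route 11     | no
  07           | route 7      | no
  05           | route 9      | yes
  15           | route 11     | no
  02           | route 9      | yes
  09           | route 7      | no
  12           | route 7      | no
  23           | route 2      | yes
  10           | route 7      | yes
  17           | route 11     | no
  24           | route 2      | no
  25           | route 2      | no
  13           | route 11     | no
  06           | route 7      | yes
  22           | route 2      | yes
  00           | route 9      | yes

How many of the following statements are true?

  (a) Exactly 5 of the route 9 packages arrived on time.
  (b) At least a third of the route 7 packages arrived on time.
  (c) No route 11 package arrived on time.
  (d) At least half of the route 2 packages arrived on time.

(a) route 9: |A| = 6, |A ∩ B| = 5; needs |A ∩ B| = 5 — true.
(b) route 7: |A| = 7, |A ∩ B| = 3; needs |A ∩ B| / |A| ≥ 1/3 — true.
(c) route 11: |A| = 7, |A ∩ B| = 0; needs A ∩ B = ∅ (|A ∩ B| = 0) — true.
(d) route 2: |A| = 6, |A ∩ B| = 3; needs |A ∩ B| ≥ |A ∖ B| — true.

4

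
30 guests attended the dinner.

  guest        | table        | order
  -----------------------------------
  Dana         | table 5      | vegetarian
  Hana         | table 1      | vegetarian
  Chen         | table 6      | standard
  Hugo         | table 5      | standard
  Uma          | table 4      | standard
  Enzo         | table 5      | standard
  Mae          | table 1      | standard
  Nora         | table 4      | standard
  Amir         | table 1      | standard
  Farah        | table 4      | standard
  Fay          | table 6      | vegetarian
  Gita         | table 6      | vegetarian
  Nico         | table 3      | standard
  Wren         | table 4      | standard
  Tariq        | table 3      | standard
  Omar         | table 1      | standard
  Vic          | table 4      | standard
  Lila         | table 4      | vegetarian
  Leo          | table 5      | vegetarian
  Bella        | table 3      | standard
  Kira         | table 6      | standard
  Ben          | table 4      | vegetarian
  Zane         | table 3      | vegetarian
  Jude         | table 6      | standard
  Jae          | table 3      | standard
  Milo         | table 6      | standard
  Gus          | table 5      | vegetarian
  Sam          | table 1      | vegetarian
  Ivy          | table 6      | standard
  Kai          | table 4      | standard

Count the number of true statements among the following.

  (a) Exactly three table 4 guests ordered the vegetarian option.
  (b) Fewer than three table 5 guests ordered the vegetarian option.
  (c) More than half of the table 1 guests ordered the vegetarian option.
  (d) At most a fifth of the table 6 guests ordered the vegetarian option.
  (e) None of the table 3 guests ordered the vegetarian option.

0

(a) table 4: |A| = 8, |A ∩ B| = 2; needs |A ∩ B| = 3 — false.
(b) table 5: |A| = 5, |A ∩ B| = 3; needs |A ∩ B| < 3 — false.
(c) table 1: |A| = 5, |A ∩ B| = 2; needs |A ∩ B| > |A ∖ B| — false.
(d) table 6: |A| = 7, |A ∩ B| = 2; needs |A ∩ B| / |A| ≤ 1/5 — false.
(e) table 3: |A| = 5, |A ∩ B| = 1; needs A ∩ B = ∅ (|A ∩ B| = 0) — false.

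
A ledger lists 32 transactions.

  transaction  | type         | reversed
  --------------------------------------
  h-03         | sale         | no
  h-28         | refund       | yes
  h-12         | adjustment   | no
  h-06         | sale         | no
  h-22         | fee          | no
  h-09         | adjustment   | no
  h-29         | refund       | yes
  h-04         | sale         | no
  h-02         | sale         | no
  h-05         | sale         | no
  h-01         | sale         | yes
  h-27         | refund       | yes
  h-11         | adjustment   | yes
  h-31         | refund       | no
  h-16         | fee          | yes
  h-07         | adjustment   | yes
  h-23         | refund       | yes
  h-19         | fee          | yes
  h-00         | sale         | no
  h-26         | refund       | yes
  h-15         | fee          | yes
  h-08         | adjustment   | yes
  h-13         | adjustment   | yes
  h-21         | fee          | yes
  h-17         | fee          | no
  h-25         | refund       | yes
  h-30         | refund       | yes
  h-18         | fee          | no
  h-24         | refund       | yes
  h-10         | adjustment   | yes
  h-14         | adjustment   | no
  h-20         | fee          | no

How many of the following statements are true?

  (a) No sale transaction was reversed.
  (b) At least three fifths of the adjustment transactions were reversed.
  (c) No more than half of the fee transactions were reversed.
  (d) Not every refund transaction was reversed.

3

(a) sale: |A| = 7, |A ∩ B| = 1; needs A ∩ B = ∅ (|A ∩ B| = 0) — false.
(b) adjustment: |A| = 8, |A ∩ B| = 5; needs |A ∩ B| / |A| ≥ 3/5 — true.
(c) fee: |A| = 8, |A ∩ B| = 4; needs |A ∩ B| ≤ |A ∖ B| — true.
(d) refund: |A| = 9, |A ∩ B| = 8; needs A ⊄ B (|A ∖ B| ≥ 1) — true.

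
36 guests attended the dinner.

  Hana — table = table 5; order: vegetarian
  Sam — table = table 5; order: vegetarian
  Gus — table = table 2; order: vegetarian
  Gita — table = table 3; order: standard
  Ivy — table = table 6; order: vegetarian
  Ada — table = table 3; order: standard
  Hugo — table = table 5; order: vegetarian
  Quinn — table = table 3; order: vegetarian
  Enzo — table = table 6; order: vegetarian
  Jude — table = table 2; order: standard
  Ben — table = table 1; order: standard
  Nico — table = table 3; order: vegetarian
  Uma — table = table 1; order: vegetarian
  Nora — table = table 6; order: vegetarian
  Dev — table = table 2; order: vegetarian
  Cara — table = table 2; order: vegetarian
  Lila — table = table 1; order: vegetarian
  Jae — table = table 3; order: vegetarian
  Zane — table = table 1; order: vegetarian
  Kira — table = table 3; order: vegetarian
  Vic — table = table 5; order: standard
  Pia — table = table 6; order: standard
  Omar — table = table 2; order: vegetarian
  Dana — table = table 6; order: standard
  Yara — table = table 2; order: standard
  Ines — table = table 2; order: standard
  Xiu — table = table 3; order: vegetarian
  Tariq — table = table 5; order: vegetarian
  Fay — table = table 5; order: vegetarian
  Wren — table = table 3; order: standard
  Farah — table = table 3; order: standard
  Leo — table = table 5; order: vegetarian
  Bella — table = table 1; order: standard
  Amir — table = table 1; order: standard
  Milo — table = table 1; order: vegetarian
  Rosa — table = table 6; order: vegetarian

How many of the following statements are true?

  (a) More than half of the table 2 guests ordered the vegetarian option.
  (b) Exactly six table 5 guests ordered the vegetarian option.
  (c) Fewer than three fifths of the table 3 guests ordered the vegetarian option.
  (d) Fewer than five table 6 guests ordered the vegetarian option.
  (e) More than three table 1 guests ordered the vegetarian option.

5

(a) table 2: |A| = 7, |A ∩ B| = 4; needs |A ∩ B| > |A ∖ B| — true.
(b) table 5: |A| = 7, |A ∩ B| = 6; needs |A ∩ B| = 6 — true.
(c) table 3: |A| = 9, |A ∩ B| = 5; needs |A ∩ B| / |A| < 3/5 — true.
(d) table 6: |A| = 6, |A ∩ B| = 4; needs |A ∩ B| < 5 — true.
(e) table 1: |A| = 7, |A ∩ B| = 4; needs |A ∩ B| > 3 — true.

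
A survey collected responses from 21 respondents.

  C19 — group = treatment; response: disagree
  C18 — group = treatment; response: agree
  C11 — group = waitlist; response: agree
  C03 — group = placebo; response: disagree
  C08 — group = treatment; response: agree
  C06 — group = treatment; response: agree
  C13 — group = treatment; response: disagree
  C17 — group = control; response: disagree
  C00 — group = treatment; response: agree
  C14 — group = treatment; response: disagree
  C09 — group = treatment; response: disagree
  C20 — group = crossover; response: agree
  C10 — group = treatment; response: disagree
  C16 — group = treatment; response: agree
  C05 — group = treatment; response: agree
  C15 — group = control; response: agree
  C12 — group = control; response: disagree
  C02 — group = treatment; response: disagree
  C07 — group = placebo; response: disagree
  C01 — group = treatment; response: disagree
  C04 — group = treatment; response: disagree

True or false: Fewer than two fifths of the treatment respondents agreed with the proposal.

'Fewer than two fifths of the treatment respondents agreed with the proposal' holds iff |A ∩ B| / |A| < 2/5.
A (the restrictor) = {C19, C18, C08, C06, C13, C00, C14, C09, C10, C16, C05, C02, C01, C04}, |A| = 14.
A ∩ B = {C18, C08, C06, C00, C16, C05}, so |A ∩ B| = 6.
A ∖ B = {C19, C13, C14, C09, C10, C02, C01, C04}, so |A ∖ B| = 8.
|A ∩ B|/|A| = 6/14, so the statement is false.

False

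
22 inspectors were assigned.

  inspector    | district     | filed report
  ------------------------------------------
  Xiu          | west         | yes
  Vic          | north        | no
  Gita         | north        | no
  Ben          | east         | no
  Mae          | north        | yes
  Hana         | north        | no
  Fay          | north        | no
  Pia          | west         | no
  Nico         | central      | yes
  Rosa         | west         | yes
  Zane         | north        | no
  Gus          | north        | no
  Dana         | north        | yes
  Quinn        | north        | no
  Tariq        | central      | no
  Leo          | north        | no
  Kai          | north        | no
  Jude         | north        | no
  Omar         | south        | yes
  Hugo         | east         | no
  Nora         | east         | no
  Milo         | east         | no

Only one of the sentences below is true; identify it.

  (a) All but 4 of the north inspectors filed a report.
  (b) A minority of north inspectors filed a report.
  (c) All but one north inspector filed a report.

|A| = 12, |A ∩ B| = 2, |A ∖ B| = 10.
(a) requires |A ∖ B| = 4: false.
(b) requires |A ∩ B| < |A ∖ B|: true.
(c) requires |A ∖ B| = 1: false.

(b)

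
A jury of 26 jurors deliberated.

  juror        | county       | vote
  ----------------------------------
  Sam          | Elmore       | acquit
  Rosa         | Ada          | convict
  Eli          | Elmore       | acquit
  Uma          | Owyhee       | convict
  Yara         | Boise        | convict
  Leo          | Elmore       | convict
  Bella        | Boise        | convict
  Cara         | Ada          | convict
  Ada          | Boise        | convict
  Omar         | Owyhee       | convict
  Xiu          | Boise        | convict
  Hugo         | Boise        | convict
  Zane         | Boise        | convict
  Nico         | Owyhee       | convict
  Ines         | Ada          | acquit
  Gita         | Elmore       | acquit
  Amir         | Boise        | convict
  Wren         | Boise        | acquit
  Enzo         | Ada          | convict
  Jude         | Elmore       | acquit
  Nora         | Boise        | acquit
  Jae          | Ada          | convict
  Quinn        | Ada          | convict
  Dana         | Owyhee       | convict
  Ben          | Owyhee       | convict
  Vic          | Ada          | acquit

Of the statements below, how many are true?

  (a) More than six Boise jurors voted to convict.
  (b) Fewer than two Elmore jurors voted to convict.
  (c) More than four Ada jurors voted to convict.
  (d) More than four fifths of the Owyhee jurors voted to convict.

(a) Boise: |A| = 9, |A ∩ B| = 7; needs |A ∩ B| > 6 — true.
(b) Elmore: |A| = 5, |A ∩ B| = 1; needs |A ∩ B| < 2 — true.
(c) Ada: |A| = 7, |A ∩ B| = 5; needs |A ∩ B| > 4 — true.
(d) Owyhee: |A| = 5, |A ∩ B| = 5; needs |A ∩ B| / |A| > 4/5 — true.

4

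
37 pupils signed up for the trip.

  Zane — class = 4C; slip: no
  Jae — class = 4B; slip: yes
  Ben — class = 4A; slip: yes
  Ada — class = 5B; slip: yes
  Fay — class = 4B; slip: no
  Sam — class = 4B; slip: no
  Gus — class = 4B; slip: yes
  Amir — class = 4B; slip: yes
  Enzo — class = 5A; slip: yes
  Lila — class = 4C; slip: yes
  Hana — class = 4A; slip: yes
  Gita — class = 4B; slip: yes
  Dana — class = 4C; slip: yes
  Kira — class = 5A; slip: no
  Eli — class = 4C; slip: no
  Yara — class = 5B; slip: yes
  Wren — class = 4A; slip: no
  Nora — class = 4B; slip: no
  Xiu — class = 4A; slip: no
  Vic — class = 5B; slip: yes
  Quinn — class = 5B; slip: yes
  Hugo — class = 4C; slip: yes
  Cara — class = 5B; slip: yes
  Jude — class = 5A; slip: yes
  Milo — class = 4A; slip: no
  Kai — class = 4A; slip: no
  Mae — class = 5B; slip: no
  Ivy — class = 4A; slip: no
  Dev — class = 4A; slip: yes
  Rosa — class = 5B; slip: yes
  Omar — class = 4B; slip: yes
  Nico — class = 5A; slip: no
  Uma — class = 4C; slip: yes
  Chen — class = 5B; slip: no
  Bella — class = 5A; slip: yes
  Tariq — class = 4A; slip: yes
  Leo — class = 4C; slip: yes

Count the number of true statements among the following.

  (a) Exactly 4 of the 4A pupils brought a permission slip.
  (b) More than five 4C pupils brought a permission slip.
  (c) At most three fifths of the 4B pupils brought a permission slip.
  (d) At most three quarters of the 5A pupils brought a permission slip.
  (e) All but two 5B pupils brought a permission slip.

3

(a) 4A: |A| = 9, |A ∩ B| = 4; needs |A ∩ B| = 4 — true.
(b) 4C: |A| = 7, |A ∩ B| = 5; needs |A ∩ B| > 5 — false.
(c) 4B: |A| = 8, |A ∩ B| = 5; needs |A ∩ B| / |A| ≤ 3/5 — false.
(d) 5A: |A| = 5, |A ∩ B| = 3; needs |A ∩ B| / |A| ≤ 3/4 — true.
(e) 5B: |A| = 8, |A ∩ B| = 6; needs |A ∖ B| = 2 — true.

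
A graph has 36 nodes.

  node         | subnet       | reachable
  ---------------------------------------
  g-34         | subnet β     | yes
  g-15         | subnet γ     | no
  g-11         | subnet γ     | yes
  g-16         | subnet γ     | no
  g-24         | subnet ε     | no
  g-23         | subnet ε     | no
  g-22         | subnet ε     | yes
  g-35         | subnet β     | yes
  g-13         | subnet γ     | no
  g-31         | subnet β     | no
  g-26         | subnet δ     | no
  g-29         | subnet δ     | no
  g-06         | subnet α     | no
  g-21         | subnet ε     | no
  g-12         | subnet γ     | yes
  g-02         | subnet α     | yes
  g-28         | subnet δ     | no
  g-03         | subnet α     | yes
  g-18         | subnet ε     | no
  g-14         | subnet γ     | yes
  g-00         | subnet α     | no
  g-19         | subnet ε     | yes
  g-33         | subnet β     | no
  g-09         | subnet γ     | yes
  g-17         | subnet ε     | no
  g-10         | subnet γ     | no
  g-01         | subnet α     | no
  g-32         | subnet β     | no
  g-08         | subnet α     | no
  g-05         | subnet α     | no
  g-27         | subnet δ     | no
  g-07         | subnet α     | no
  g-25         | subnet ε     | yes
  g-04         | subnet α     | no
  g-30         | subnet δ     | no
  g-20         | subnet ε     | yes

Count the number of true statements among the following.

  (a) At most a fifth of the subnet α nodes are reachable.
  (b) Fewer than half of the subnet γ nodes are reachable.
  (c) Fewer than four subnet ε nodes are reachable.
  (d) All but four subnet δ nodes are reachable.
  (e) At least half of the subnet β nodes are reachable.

0

(a) subnet α: |A| = 9, |A ∩ B| = 2; needs |A ∩ B| / |A| ≤ 1/5 — false.
(b) subnet γ: |A| = 8, |A ∩ B| = 4; needs |A ∩ B| < |A ∖ B| — false.
(c) subnet ε: |A| = 9, |A ∩ B| = 4; needs |A ∩ B| < 4 — false.
(d) subnet δ: |A| = 5, |A ∩ B| = 0; needs |A ∖ B| = 4 — false.
(e) subnet β: |A| = 5, |A ∩ B| = 2; needs |A ∩ B| ≥ |A ∖ B| — false.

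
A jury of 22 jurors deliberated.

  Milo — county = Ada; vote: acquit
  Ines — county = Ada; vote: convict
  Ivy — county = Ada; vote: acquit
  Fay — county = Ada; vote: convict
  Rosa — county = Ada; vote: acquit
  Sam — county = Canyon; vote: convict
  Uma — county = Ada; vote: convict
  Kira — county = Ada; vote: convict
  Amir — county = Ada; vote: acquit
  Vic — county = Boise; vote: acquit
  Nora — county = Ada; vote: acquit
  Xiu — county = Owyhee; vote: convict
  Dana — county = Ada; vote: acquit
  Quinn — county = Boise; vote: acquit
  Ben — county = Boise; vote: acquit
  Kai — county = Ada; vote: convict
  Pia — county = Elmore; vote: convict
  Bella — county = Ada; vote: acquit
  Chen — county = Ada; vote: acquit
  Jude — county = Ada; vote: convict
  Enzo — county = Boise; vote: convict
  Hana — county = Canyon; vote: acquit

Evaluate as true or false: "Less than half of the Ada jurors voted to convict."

True

Truth condition: |A ∩ B| < |A ∖ B|.
A (the restrictor) = {Milo, Ines, Ivy, Fay, Rosa, Uma, Kira, Amir, Nora, Dana, Kai, Bella, Chen, Jude}, |A| = 14.
A ∩ B = {Ines, Fay, Uma, Kira, Kai, Jude}, so |A ∩ B| = 6.
A ∖ B = {Milo, Ivy, Rosa, Amir, Nora, Dana, Bella, Chen}, so |A ∖ B| = 8.
6 < 8, so the statement is true.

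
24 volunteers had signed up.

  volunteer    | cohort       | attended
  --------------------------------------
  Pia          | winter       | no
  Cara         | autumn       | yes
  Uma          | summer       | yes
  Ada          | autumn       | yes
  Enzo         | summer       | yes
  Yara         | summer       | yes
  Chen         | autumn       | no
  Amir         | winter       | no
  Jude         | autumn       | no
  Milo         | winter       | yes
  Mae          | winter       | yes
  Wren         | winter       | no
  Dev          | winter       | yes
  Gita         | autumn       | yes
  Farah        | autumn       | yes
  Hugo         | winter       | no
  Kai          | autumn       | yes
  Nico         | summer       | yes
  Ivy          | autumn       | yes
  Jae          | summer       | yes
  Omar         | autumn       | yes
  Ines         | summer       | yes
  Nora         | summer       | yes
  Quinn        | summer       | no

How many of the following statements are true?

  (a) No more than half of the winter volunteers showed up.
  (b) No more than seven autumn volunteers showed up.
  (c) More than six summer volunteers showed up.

(a) winter: |A| = 7, |A ∩ B| = 3; needs |A ∩ B| ≤ |A ∖ B| — true.
(b) autumn: |A| = 9, |A ∩ B| = 7; needs |A ∩ B| ≤ 7 — true.
(c) summer: |A| = 8, |A ∩ B| = 7; needs |A ∩ B| > 6 — true.

3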